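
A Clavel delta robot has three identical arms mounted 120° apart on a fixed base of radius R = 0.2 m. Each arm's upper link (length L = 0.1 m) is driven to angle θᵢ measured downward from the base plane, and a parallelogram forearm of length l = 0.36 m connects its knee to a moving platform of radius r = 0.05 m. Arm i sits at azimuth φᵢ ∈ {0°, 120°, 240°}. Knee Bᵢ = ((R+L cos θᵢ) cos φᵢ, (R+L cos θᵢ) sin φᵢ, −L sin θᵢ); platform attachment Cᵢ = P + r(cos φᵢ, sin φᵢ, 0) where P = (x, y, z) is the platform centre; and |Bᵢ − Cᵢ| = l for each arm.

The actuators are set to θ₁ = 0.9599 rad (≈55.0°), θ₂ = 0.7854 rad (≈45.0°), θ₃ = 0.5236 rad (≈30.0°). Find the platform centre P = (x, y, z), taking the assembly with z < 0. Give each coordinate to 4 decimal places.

(-0.0328, -0.0236, -0.3490)

φ1=0.0°: virtual centre (0.2074, 0.0000, -0.0819), radius l
S2 = (0.2207·cos120.0°, 0.2207·sin120.0°, -0.0707) = (-0.1104, 0.1911, -0.0707)
S3 = (0.2366·cos240.0°, 0.2366·sin240.0°, -0.0500) = (-0.1183, -0.2049, -0.0500)
subtract pairs → two planes through P
plane₁₂: -0.6354x+0.3823y+0.0224z = 0.0040
Cramer: x(z) = -0.0098+0.0659z;  y(z) = -0.0058+0.0510z
quadratic in z: (1.0069)z²+(0.1346)z+(-0.0757)=0, √Δ=0.5683 → z ∈ {-0.3490, 0.2154}; z = -0.3490 (taking z<0)
x = -0.0328, y = -0.0236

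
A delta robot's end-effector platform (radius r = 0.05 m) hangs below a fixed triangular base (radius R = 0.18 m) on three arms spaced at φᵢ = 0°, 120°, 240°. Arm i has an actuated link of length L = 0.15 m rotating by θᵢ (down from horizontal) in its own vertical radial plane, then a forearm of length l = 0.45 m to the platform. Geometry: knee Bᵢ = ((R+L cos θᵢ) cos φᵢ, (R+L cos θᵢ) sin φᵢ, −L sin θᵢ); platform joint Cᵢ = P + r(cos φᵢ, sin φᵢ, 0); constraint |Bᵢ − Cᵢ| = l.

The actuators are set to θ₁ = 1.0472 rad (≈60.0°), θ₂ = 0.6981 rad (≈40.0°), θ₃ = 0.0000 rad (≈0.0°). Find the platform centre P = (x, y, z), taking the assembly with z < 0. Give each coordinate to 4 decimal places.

O1 = (0.2050·cos0.0°, 0.2050·sin0.0°, -0.1299) = (0.2050, 0.0000, -0.1299)
φ2=120.0°: virtual centre (-0.1225, 0.2121, -0.0964), radius l
φ3=240.0°: virtual centre (-0.1400, -0.2425, 0.0000), radius l
subtract pairs → two planes through P
plane₁₂: -0.6549x+0.4242y+0.0670z = 0.0104
Cramer: x(z) = -0.0218+0.2338z;  y(z) = -0.0092+0.2031z
sphere 1 gives Az²+Bz+C=0 with A=1.0959, B=0.1500, C=-0.1341;  B²−4AC=0.6104;  roots -0.4249, 0.2880;  negative root z = -0.4249
x = -0.1211, y = -0.0955

(-0.1211, -0.0955, -0.4249)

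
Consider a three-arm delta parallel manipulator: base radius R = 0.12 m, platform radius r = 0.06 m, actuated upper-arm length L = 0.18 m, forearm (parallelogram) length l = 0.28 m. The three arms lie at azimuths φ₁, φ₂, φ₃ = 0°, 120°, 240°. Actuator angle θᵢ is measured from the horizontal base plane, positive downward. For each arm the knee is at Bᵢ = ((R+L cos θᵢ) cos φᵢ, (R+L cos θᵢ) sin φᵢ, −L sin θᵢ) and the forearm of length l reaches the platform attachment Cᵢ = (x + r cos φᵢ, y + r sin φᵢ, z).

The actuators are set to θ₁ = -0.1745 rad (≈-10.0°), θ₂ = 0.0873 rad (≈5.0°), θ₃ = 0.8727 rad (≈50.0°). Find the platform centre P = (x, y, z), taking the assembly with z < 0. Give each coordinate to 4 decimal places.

(0.0678, 0.0771, -0.1779)

φ1=0.0°: virtual centre (0.2373, 0.0000, 0.0313), radius l
arm 2 at φ=120.0°: (R−r)+L cos θ2 = 0.2393;  centre 2 = (-0.1197, 0.2073, -0.0157)
arm 3 at φ=240.0°: (R−r)+L cos θ3 = 0.1757;  centre 3 = (-0.0878, -0.1522, -0.1379)
eliminate P² terms by subtracting sphere 1 from 2 and 3
[-0.7138 0.4145 -0.0939]·P = 0.0002;  [-0.6502 -0.3043 -0.3383]·P = -0.0074
det = 0.4868;  x = 0.0061+-0.3468z,  y = 0.0112+-0.3707z
sphere 1 gives Az²+Bz+C=0 with A=1.2577, B=0.0895, C=-0.0239;  B²−4AC=0.1281;  roots -0.1779, 0.1067;  negative root z = -0.1779
x = 0.0678, y = 0.0771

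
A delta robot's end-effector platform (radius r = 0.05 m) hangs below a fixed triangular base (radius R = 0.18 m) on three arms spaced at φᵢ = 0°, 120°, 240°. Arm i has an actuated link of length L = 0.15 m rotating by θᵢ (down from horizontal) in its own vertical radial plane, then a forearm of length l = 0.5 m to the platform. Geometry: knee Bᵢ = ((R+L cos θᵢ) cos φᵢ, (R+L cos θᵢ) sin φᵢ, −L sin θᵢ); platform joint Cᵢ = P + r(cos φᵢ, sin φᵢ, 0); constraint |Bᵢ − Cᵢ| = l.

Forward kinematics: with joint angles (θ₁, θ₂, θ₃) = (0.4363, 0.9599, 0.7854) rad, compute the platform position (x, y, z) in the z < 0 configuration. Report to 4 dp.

centre 1 = (0.2659·cos0.0°, 0.2659·sin0.0°, -0.0634) = (0.2659, 0.0000, -0.0634)
centre 2 = (0.2160·cos120.0°, 0.2160·sin120.0°, -0.1229) = (-0.1080, 0.1871, -0.1229)
centre 3 = (0.2361·cos240.0°, 0.2361·sin240.0°, -0.1061) = (-0.1180, -0.2044, -0.1061)
eliminate P² terms by subtracting sphere 1 from 2 and 3
plane₁₂: -0.7479x+0.3742y+-0.1190z = -0.0130
Cramer: x(z) = 0.0138-0.1358z;  y(z) = -0.0070+0.0464z
into |P−centre ₁|² = l²: 1.0206z² + 0.1946z + -0.1824 = 0;  Δ = 0.7824;  z = -0.5287 or 0.3380 → z<0 root = -0.5287
x = 0.0857, y = -0.0315

(0.0857, -0.0315, -0.5287)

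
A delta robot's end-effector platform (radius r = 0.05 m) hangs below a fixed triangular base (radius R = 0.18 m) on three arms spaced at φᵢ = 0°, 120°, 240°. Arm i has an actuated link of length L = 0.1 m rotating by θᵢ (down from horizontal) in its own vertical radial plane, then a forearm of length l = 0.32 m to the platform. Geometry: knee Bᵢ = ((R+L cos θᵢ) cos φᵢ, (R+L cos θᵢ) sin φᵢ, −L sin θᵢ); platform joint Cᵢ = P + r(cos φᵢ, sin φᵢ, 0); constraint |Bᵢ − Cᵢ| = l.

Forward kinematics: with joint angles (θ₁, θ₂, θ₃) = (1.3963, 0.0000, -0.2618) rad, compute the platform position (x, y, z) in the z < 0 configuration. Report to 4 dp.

O1 = (0.1474·cos0.0°, 0.1474·sin0.0°, -0.0985) = (0.1474, 0.0000, -0.0985)
O2 = (0.2300·cos120.0°, 0.2300·sin120.0°, 0.0000) = (-0.1150, 0.1992, 0.0000)
O3 = (0.2266·cos240.0°, 0.2266·sin240.0°, 0.0259) = (-0.1133, -0.1962, 0.0259)
|O₂|²−|O₁|² = 0.0215;  |O₃|²−|O₁|² = 0.0206
plane₁₂: -0.5247x+0.3984y+0.1970z = 0.0215
Cramer: x(z) = -0.0402+0.4265z;  y(z) = 0.0009+0.0673z
into |P−O₁|² = l²: 1.1864z² + 0.0371z + -0.0575 = 0;  Δ = 0.2743;  z = -0.2364 or 0.2051 → z<0 root = -0.2364
x = -0.1410, y = -0.0150

(-0.1410, -0.0150, -0.2364)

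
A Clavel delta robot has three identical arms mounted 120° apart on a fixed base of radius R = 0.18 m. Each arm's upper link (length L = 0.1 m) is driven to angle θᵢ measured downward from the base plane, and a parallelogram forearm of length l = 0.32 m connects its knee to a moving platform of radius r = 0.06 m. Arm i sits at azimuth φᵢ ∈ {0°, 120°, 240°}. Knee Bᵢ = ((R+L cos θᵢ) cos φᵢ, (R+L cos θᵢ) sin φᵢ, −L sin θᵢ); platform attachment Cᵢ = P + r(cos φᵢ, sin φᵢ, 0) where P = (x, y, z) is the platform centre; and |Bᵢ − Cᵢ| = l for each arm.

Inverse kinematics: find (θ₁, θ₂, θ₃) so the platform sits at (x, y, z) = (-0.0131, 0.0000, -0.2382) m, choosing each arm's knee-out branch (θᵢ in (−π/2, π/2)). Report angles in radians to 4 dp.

rotate P by −φ1: (-0.0131, 0.0000, -0.2382)
  A=0.1331, B=-0.2382, C=(l²−L²−A²−y'²−z²)/(2L)=0.0897
  √(A²+B²)=0.2729;  θ1 = -1.0612+1.2357 ≈ 0.1745
φ2=120.0° → target in arm frame (0.0065, 0.0113)
  A=0.1134, B=-0.2382, C=(l²−L²−A²−y'²−z²)/(2L)=0.1133
  θ2 = atan2(B,A) + arccos(C/0.2638) = 0.0006
φ3=240.0° → target in arm frame (0.0066, -0.0113)
  A cos θ + B sin θ = C:  0.1134·cos θ + -0.2382·sin θ = 0.1133
  θ3 = atan2(B,A) + arccos(C/0.2638) = 0.0006

θ₁ = 0.1745, θ₂ = 0.0006, θ₃ = 0.0006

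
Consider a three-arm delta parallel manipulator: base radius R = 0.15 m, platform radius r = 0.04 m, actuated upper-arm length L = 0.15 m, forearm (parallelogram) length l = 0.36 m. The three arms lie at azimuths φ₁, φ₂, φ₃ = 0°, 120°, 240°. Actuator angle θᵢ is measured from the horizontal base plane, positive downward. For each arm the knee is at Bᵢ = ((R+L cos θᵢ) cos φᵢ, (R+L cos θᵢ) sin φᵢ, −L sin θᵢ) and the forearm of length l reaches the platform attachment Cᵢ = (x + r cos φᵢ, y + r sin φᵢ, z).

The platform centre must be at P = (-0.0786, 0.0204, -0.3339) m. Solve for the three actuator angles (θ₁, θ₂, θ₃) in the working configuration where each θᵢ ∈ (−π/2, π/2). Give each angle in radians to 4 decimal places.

φ1=0.0° → target in arm frame (-0.0786, 0.0204)
  A=0.1886, B=-0.3339, C=(l²−L²−A²−y'²−z²)/(2L)=-0.1346
  √(A²+B²)=0.3835;  θ1 = -1.0566+1.9294 ≈ 0.8728
rotate P by −φ2: (0.0570, 0.0579, -0.3339)
  A cos θ + B sin θ = C:  0.0530·cos θ + -0.3339·sin θ = -0.0352
  γ=atan2(-0.3339,0.0530)=-1.4133;  ψ=arccos(-0.1040)=1.6750;  θ2=γ+ψ≈0.2617
arm 3 (φ=240.0°): x'=0.0216, y'=-0.0783
  A cos θ + B sin θ = C:  0.0884·cos θ + -0.3339·sin θ = -0.0611
  √(A²+B²)=0.3454;  θ3 = -1.3121+1.7486 ≈ 0.4365

θ₁ = 0.8728, θ₂ = 0.2617, θ₃ = 0.4365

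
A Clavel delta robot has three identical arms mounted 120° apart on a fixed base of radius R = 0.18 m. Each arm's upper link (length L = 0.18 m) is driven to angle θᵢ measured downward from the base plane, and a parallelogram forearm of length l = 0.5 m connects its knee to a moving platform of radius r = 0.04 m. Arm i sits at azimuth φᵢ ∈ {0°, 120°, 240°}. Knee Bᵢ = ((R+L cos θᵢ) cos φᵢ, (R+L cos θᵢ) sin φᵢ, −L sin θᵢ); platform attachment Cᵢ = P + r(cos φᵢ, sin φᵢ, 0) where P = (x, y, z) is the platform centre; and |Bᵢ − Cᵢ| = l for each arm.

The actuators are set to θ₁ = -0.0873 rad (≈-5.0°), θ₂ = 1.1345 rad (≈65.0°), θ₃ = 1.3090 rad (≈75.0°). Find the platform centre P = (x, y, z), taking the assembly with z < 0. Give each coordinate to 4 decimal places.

S1 = (0.3193·cos0.0°, 0.3193·sin0.0°, 0.0157) = (0.3193, 0.0000, 0.0157)
φ2=120.0°: virtual centre (-0.1080, 0.1871, -0.1631), radius l
S3 = (0.1866·cos240.0°, 0.1866·sin240.0°, -0.1739) = (-0.0933, -0.1616, -0.1739)
subtract pairs → two planes through P
linear system: -0.8547x+0.3742y = -0.0289−-0.3577z; -0.8252x+-0.3232y = -0.0372−-0.3791z
det = 0.5850;  x = 0.0397+-0.4401z,  y = 0.0135+-0.0494z
quadratic in z: (1.1961)z²+(0.2133)z+(-0.1714)=0, √Δ=0.9304 → z ∈ {-0.4781, 0.2997}; z = -0.4781 (taking z<0)
x = 0.2502, y = 0.0371

(0.2502, 0.0371, -0.4781)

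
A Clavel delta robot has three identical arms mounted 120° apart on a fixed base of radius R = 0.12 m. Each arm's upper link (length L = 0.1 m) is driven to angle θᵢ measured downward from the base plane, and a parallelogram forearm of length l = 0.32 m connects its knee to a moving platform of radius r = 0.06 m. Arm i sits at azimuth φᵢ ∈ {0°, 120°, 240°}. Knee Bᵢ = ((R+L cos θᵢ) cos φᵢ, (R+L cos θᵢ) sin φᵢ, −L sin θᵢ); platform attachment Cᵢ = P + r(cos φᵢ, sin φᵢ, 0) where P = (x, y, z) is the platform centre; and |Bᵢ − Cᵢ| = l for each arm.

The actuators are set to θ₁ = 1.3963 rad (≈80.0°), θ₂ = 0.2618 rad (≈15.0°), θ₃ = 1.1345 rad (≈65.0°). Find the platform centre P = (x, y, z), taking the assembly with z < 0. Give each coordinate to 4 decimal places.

(-0.1024, 0.1012, -0.3431)

O1 = (0.0774·cos0.0°, 0.0774·sin0.0°, -0.0985) = (0.0774, 0.0000, -0.0985)
arm 2 at φ=120.0°: e+L cos θ2 = 0.1566;  O2 = (-0.0783, 0.1356, -0.0259)
φ3=240.0°: virtual centre (-0.0511, -0.0886, -0.0906), radius l
|O₂|²−|O₁|² = 0.0095;  |O₃|²−|O₁|² = 0.0030
linear system: -0.3113x+0.2712y = 0.0095−0.1452z; -0.2570x+-0.1771y = 0.0030−0.0157z
Cramer: x(z) = -0.0200+0.2401z;  y(z) = 0.0121-0.2597z
into |P−O₁|² = l²: 1.1251z² + 0.1439z + -0.0831 = 0;  Δ = 0.3946;  z = -0.3431 or 0.2152 → z<0 root = -0.3431
x = -0.1024, y = 0.1012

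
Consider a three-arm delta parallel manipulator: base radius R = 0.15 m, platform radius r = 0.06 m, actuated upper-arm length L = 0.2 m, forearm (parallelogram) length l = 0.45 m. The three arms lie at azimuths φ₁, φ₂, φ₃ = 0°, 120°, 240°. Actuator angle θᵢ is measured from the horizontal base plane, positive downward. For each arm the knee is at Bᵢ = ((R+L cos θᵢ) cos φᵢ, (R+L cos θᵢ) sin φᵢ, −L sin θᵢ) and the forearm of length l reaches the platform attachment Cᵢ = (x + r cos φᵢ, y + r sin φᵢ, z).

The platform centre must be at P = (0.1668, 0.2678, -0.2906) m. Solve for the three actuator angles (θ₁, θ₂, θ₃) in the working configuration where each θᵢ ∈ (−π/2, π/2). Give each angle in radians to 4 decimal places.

θ₁ = -0.2620, θ₂ = -0.1747, θ₃ = 1.3964

rotate P by −φ1: (0.1668, 0.2678, -0.2906)
  A=-0.0768, B=-0.2906, C=(l²−L²−A²−y'²−z²)/(2L)=0.0011
  γ=atan2(-0.2906,-0.0768)=-1.8292;  ψ=arccos(0.0036)=1.5672;  θ1=γ+ψ≈-0.2620
arm 2 (φ=120.0°): x'=0.1485, y'=-0.2784
  A cos θ + B sin θ = C:  -0.0585·cos θ + -0.2906·sin θ = -0.0071
  θ2 = atan2(B,A) + arccos(C/0.2964) = -0.1747
arm 3 (φ=240.0°): x'=-0.3153, y'=0.0106
  e−x'=0.4053;  (l²−L²−(e−x')²−y'²−z²)/2L = -0.2159
  γ=atan2(-0.2906,0.4053)=-0.6220;  ψ=arccos(-0.4328)=2.0184;  θ3=γ+ψ≈1.3964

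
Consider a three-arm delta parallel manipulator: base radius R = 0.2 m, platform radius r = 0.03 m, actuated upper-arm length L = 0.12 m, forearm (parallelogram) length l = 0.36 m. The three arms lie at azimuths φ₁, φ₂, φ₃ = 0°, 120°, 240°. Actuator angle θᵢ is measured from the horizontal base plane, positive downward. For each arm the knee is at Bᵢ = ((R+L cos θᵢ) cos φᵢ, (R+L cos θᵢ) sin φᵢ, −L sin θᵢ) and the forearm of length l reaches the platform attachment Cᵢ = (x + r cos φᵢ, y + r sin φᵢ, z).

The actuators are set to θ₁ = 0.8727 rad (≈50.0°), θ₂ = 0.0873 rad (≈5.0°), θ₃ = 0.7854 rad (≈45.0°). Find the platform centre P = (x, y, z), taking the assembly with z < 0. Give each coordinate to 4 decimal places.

(-0.0431, 0.0578, -0.2969)

centre 1 = (0.2471·cos0.0°, 0.2471·sin0.0°, -0.0919) = (0.2471, 0.0000, -0.0919)
arm 2 at φ=120.0°: ρ2 = 0.2895;  centre 2 = (-0.1448, 0.2508, -0.0105)
centre 3 = (0.2549·cos240.0°, 0.2549·sin240.0°, -0.0849) = (-0.1274, -0.2207, -0.0849)
subtract pairs → two planes through P
plane₁₂: -0.7838x+0.5015y+0.1629z = 0.0144
Cramer: x(z) = -0.0106+0.1095z;  y(z) = 0.0121-0.1538z
into |P−centre ₁|² = l²: 1.0356z² + 0.1237z + -0.0546 = 0;  Δ = 0.2413;  z = -0.2969 or 0.1774 → z<0 root = -0.2969
x = -0.0431, y = 0.0578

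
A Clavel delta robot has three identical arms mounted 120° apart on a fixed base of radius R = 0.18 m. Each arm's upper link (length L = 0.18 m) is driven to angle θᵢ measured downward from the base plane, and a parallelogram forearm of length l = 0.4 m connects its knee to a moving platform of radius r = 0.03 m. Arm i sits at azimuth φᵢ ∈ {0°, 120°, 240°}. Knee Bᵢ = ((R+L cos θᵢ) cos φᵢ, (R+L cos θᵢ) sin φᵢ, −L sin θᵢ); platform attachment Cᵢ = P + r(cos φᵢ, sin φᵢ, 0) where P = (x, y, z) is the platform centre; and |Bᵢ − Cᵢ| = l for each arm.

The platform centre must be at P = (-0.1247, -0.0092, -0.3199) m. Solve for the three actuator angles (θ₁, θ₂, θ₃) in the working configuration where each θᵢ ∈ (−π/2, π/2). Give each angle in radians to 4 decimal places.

θ₁ = 1.0471, θ₂ = 0.2618, θ₃ = 0.1748

φ1=0.0° → target in arm frame (-0.1247, -0.0092)
  A cos θ + B sin θ = C:  0.2747·cos θ + -0.3199·sin θ = -0.1397
  γ=atan2(-0.3199,0.2747)=-0.8613;  ψ=arccos(-0.3312)=1.9084;  θ1=γ+ψ≈1.0471
φ2=120.0° → target in arm frame (0.0544, 0.1126)
  A cos θ + B sin θ = C:  0.0956·cos θ + -0.3199·sin θ = 0.0096
  γ=atan2(-0.3199,0.0956)=-1.2804;  ψ=arccos(0.0287)=1.5421;  θ2=γ+ψ≈0.2618
rotate P by −φ3: (0.0703, -0.1034, -0.3199)
  A=0.0797, B=-0.3199, C=(l²−L²−A²−y'²−z²)/(2L)=0.0228
  √(A²+B²)=0.3297;  θ3 = -1.3267+1.5014 ≈ 0.1748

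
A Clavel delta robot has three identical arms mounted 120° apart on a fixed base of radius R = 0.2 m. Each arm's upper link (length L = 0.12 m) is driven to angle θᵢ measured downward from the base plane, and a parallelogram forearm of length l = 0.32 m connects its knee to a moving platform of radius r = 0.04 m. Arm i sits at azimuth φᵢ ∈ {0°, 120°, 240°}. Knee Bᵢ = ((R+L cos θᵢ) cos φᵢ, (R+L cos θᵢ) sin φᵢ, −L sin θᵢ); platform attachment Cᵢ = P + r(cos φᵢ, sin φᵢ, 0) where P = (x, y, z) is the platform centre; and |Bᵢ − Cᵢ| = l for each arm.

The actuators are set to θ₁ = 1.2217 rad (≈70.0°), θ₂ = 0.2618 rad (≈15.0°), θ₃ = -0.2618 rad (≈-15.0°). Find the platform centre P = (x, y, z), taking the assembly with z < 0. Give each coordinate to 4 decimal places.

arm 1 at φ=0.0°: ρ1 = 0.2010;  centre 1 = (0.2010, 0.0000, -0.1128)
centre 2 = (0.2759·cos120.0°, 0.2759·sin120.0°, -0.0311) = (-0.1380, 0.2389, -0.0311)
φ3=240.0°: virtual centre (-0.1380, -0.2389, 0.0311), radius l
eliminate P² terms by subtracting sphere 1 from 2 and 3
[-0.6780 0.4779 0.1634]·P = 0.0240;  [-0.6780 -0.4779 0.2876]·P = 0.0240
det = 0.6480;  x = -0.0353+0.3326z,  y = 0.0000+0.1300z
into |P−centre ₁|² = l²: 1.1275z² + 0.0683z + -0.0338 = 0;  Δ = 0.1571;  z = -0.2061 or 0.1455 → z<0 root = -0.2061
x = -0.1039, y = -0.0268

(-0.1039, -0.0268, -0.2061)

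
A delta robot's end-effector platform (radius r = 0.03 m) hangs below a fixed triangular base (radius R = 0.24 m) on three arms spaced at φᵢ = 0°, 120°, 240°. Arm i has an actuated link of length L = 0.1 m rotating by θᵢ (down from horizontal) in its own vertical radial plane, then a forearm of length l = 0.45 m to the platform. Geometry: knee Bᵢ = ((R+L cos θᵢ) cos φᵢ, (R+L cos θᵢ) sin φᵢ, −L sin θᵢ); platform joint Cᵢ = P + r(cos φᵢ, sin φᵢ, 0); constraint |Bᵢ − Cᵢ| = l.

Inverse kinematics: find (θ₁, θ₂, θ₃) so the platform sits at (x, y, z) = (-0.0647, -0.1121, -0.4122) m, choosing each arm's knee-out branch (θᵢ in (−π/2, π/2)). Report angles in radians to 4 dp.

θ₁ = 1.3093, θ₂ = 1.3095, θ₃ = 0.0002

φ1=0.0° → target in arm frame (-0.0647, -0.1121)
  A cos θ + B sin θ = C:  0.2747·cos θ + -0.4122·sin θ = -0.3272
  γ=atan2(-0.4122,0.2747)=-0.9830;  ψ=arccos(-0.6605)=2.2923;  θ1=γ+ψ≈1.3093
rotate P by −φ2: (-0.0647, 0.1121, -0.4122)
  A=0.2747, B=-0.4122, C=(l²−L²−A²−y'²−z²)/(2L)=-0.3272
  γ=atan2(-0.4122,0.2747)=-0.9829;  ψ=arccos(-0.6606)=2.2924;  θ2=γ+ψ≈1.3095
φ3=240.0° → target in arm frame (0.1294, 0.0000)
  e−x'=0.0806;  (l²−L²−(e−x')²−y'²−z²)/2L = 0.0805
  θ3 = atan2(B,A) + arccos(C/0.4200) = 0.0002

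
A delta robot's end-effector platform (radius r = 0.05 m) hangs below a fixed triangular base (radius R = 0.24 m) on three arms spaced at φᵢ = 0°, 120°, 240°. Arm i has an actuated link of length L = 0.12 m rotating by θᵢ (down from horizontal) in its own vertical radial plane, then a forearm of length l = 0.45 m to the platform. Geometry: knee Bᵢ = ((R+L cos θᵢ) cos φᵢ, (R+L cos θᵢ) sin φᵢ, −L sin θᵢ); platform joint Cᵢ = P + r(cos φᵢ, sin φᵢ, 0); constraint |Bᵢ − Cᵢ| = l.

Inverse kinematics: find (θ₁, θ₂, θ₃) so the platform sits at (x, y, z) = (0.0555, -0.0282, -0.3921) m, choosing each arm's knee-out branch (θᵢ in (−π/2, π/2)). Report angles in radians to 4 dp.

θ₁ = 0.1743, θ₂ = 0.7854, θ₃ = 0.5237

arm 1 (φ=0.0°): x'=0.0555, y'=-0.0282
  e−x'=0.1345;  (l²−L²−(e−x')²−y'²−z²)/2L = 0.0645
  θ1 = atan2(B,A) + arccos(C/0.4145) = 0.1743
φ2=120.0° → target in arm frame (-0.0522, -0.0340)
  A cos θ + B sin θ = C:  0.2422·cos θ + -0.3921·sin θ = -0.1060
  √(A²+B²)=0.4609;  θ2 = -1.0175+1.8029 ≈ 0.7854
rotate P by −φ3: (-0.0033, 0.0622, -0.3921)
  e−x'=0.1933;  (l²−L²−(e−x')²−y'²−z²)/2L = -0.0287
  θ3 = atan2(B,A) + arccos(C/0.4372) = 0.5237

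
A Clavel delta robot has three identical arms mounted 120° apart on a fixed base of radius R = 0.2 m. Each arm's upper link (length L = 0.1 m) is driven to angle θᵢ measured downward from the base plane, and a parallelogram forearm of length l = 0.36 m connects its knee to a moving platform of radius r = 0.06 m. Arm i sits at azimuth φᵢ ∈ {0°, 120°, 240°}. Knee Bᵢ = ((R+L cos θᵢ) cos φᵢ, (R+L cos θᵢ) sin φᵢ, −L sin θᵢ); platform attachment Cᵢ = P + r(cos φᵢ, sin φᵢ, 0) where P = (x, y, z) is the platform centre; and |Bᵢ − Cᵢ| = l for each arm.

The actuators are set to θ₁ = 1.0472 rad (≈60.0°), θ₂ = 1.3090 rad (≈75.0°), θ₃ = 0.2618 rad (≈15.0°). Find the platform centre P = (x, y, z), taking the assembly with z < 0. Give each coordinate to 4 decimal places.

φ1=0.0°: virtual centre (0.1900, 0.0000, -0.0866), radius l
φ2=120.0°: virtual centre (-0.0829, 0.1437, -0.0966), radius l
arm 3 at φ=240.0°: (R−r)+L cos θ3 = 0.2366;  centre 3 = (-0.1183, -0.2049, -0.0259)
subtract pairs → two planes through P
[-0.5459 0.2873 -0.0200]·P = -0.0068;  [-0.6166 -0.4098 0.1214]·P = 0.0130
det = 0.4009;  x = -0.0024+0.0666z,  y = -0.0282+0.1961z
quadratic in z: (1.0429)z²+(0.1365)z+(-0.0843)=0, √Δ=0.6084 → z ∈ {-0.3572, 0.2262}; z = -0.3572 (taking z<0)
x = -0.0262, y = -0.0982

(-0.0262, -0.0982, -0.3572)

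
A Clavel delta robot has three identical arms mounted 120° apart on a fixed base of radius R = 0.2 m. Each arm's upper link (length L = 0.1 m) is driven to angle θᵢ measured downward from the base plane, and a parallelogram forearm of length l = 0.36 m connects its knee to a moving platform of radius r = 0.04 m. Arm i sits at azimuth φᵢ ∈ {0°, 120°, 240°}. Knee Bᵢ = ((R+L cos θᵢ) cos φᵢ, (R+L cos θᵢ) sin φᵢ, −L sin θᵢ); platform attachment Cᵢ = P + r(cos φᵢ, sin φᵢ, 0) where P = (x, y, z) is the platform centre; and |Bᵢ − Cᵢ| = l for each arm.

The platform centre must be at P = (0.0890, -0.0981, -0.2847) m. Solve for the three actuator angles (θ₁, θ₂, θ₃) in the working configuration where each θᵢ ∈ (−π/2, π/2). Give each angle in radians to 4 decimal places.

arm 1 (φ=0.0°): x'=0.0890, y'=-0.0981
  e−x'=0.0710;  (l²−L²−(e−x')²−y'²−z²)/2L = 0.1194
  γ=atan2(-0.2847,0.0710)=-1.3264;  ψ=arccos(0.4069)=1.1517;  θ1=γ+ψ≈-0.1747
rotate P by −φ2: (-0.1295, -0.0280, -0.2847)
  A cos θ + B sin θ = C:  0.2895·cos θ + -0.2847·sin θ = -0.2301
  γ=atan2(-0.2847,0.2895)=-0.7771;  ψ=arccos(-0.5668)=2.1734;  θ2=γ+ψ≈1.3963
φ3=240.0° → target in arm frame (0.0405, 0.1261)
  A=0.1195, B=-0.2847, C=(l²−L²−A²−y'²−z²)/(2L)=0.0417
  γ=atan2(-0.2847,0.1195)=-1.1733;  ψ=arccos(0.1352)=1.4352;  θ3=γ+ψ≈0.2619

θ₁ = -0.1747, θ₂ = 1.3963, θ₃ = 0.2619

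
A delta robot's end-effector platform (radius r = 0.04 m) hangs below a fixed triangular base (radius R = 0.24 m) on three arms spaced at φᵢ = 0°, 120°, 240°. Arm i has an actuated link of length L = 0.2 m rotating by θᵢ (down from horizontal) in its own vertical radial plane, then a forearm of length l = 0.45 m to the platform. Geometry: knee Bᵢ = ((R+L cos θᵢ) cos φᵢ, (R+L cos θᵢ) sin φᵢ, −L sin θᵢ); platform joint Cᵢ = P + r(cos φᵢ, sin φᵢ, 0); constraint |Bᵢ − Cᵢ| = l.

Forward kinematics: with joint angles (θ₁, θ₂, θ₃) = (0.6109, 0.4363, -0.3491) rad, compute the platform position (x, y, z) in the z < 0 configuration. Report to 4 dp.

O1 = (0.3638·cos0.0°, 0.3638·sin0.0°, -0.1147) = (0.3638, 0.0000, -0.1147)
arm 2 at φ=120.0°: ρ2 = 0.3813;  O2 = (-0.1906, 0.3302, -0.0845)
O3 = (0.3879·cos240.0°, 0.3879·sin240.0°, 0.0684) = (-0.1940, -0.3360, 0.0684)
subtract pairs → two planes through P
[-1.1089 0.6604 0.0604]·P = 0.0070;  [-1.1156 -0.6719 0.3663]·P = 0.0096
Cramer: x(z) = -0.0075+0.1906z;  y(z) = -0.0020+0.2286z
into |P−O₁|² = l²: 1.0886z² + 0.0870z + -0.0515 = 0;  Δ = 0.2317;  z = -0.2611 or 0.1811 → z<0 root = -0.2611
x = -0.0572, y = -0.0616

(-0.0572, -0.0616, -0.2611)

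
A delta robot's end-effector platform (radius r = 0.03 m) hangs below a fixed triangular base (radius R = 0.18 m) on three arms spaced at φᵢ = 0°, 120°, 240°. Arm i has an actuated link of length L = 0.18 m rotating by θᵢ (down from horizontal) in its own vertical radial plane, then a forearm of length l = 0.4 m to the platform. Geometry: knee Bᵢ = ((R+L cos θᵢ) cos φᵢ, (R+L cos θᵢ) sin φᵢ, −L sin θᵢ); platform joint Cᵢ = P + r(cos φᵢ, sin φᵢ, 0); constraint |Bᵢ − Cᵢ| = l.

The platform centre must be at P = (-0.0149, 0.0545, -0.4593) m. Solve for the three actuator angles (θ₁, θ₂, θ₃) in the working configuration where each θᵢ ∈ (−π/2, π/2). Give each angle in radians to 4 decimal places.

θ₁ = 1.0472, θ₂ = 0.7855, θ₃ = 1.1344

arm 1 (φ=0.0°): x'=-0.0149, y'=0.0545
  A=0.1649, B=-0.4593, C=(l²−L²−A²−y'²−z²)/(2L)=-0.3153
  γ=atan2(-0.4593,0.1649)=-1.2261;  ψ=arccos(-0.6462)=2.2733;  θ1=γ+ψ≈1.0472
φ2=120.0° → target in arm frame (0.0546, -0.0143)
  A cos θ + B sin θ = C:  0.0954·cos θ + -0.4593·sin θ = -0.2574
  √(A²+B²)=0.4691;  θ2 = -1.3661+2.1516 ≈ 0.7855
φ3=240.0° → target in arm frame (-0.0397, -0.0402)
  A=0.1897, B=-0.4593, C=(l²−L²−A²−y'²−z²)/(2L)=-0.3360
  θ3 = atan2(B,A) + arccos(C/0.4970) = 1.1344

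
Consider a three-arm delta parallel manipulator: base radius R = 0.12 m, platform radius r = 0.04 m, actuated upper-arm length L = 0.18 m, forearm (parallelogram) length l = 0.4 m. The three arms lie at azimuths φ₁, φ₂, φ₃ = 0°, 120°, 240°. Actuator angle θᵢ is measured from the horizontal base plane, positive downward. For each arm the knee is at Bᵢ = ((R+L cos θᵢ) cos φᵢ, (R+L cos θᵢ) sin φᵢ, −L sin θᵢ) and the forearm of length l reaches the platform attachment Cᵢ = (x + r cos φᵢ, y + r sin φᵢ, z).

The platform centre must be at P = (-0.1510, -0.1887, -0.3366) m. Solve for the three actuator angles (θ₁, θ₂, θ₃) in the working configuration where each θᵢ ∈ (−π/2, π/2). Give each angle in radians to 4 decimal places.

arm 1 (φ=0.0°): x'=-0.1510, y'=-0.1887
  A=0.2310, B=-0.3366, C=(l²−L²−A²−y'²−z²)/(2L)=-0.2074
  √(A²+B²)=0.4082;  θ1 = -0.9693+2.1037 ≈ 1.1344
rotate P by −φ2: (-0.0879, 0.2251, -0.3366)
  A cos θ + B sin θ = C:  0.1679·cos θ + -0.3366·sin θ = -0.1794
  θ2 = atan2(B,A) + arccos(C/0.3762) = 0.9598
rotate P by −φ3: (0.2389, -0.0364, -0.3366)
  e−x'=-0.1589;  (l²−L²−(e−x')²−y'²−z²)/2L = -0.0341
  √(A²+B²)=0.3722;  θ3 = -2.0119+1.6626 ≈ -0.3493

θ₁ = 1.1344, θ₂ = 0.9598, θ₃ = -0.3493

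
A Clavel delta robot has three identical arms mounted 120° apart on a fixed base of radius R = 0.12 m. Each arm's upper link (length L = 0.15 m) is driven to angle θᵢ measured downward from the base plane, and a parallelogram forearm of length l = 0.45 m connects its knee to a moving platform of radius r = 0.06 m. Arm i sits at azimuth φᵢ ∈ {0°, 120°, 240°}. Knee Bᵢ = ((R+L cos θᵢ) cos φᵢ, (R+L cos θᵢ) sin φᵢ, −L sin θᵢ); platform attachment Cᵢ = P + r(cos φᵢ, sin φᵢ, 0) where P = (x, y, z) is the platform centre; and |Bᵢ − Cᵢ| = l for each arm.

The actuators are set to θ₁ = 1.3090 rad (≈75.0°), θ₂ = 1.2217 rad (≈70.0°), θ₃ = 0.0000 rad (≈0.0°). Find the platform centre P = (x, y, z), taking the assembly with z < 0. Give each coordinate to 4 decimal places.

φ1=0.0°: virtual centre (0.0988, 0.0000, -0.1449), radius l
arm 2 at φ=120.0°: e+L cos θ2 = 0.1113;  S2 = (-0.0557, 0.0964, -0.1410)
S3 = (0.2100·cos240.0°, 0.2100·sin240.0°, 0.0000) = (-0.1050, -0.1819, 0.0000)
|S₂|²−|S₁|² = 0.0015;  |S₃|²−|S₁|² = 0.0133
plane₁₂: -0.3090x+0.1928y+0.0079z = 0.0015
det = 0.1910;  x = -0.0163+0.3075z,  y = -0.0184+0.4520z
quadratic in z: (1.2989)z²+(0.2023)z+(-0.1679)=0, √Δ=0.9557 → z ∈ {-0.4458, 0.2900}; z = -0.4458 (taking z<0)
x = -0.1534, y = -0.2199

(-0.1534, -0.2199, -0.4458)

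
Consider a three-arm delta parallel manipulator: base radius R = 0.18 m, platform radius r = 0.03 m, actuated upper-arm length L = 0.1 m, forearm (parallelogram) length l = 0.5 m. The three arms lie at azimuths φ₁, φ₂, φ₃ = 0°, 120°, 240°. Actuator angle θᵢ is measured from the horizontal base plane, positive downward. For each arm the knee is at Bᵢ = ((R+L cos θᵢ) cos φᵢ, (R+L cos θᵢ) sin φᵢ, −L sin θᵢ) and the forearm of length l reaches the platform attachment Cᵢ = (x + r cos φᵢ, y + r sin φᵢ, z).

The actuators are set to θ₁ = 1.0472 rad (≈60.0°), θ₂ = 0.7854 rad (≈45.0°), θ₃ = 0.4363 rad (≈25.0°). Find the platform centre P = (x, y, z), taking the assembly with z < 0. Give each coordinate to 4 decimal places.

(-0.0622, -0.0423, -0.5103)

arm 1 at φ=0.0°: ρ1 = 0.2000;  S1 = (0.2000, 0.0000, -0.0866)
φ2=120.0°: virtual centre (-0.1104, 0.1911, -0.0707), radius l
φ3=240.0°: virtual centre (-0.1203, -0.2084, -0.0423), radius l
subtract pairs → two planes through P
[-0.6207 0.3823 0.0318]·P = 0.0062;  [-0.6406 -0.4168 0.0887]·P = 0.0122
Cramer: x(z) = -0.0144+0.0936z;  y(z) = -0.0071+0.0689z
into |P−S₁|² = l²: 1.0135z² + 0.1321z + -0.1965 = 0;  Δ = 0.8140;  z = -0.5103 or 0.3799 → z<0 root = -0.5103
x = -0.0622, y = -0.0423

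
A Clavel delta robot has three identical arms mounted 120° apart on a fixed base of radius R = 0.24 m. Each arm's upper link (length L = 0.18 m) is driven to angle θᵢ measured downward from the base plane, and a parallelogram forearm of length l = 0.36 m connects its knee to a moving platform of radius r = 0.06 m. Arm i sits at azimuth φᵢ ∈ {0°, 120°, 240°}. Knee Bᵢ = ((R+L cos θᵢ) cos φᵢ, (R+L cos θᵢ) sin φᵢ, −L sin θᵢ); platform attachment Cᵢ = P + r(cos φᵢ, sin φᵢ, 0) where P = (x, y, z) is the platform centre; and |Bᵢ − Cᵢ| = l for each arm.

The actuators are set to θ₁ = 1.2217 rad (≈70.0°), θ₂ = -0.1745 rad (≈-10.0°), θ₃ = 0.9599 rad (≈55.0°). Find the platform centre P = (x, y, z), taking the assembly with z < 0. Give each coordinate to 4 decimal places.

φ1=0.0°: virtual centre (0.2416, 0.0000, -0.1691), radius l
S2 = (0.3573·cos120.0°, 0.3573·sin120.0°, 0.0313) = (-0.1786, 0.3094, 0.0313)
φ3=240.0°: virtual centre (-0.1416, -0.2453, -0.1474), radius l
|S₂|²−|S₁|² = 0.0417;  |S₃|²−|S₁|² = 0.0150
linear system: -0.8404x+0.6188y = 0.0417−0.4008z; -0.7664x+-0.4906y = 0.0150−0.0434z
det = 0.8865;  x = -0.0335+0.2521z,  y = 0.0218+-0.3053z
quadratic in z: (1.1568)z²+(0.1863)z+(-0.0248)=0, √Δ=0.3868 → z ∈ {-0.2477, 0.0867}; z = -0.2477 (taking z<0)
x = -0.0960, y = 0.0974

(-0.0960, 0.0974, -0.2477)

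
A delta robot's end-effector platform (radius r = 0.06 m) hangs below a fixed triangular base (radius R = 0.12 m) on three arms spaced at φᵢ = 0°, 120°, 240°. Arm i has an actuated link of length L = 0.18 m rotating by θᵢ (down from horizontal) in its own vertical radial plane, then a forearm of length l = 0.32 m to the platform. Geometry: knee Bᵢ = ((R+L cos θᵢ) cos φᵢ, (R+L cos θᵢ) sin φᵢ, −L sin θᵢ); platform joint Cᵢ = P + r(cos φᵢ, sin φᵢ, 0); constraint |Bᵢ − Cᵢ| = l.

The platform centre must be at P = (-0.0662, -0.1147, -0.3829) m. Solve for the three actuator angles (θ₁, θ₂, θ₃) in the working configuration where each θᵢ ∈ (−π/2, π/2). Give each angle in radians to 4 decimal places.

θ₁ = 1.1341, θ₂ = 1.1342, θ₃ = 0.4361

arm 1 (φ=0.0°): x'=-0.0662, y'=-0.1147
  A=0.1262, B=-0.3829, C=(l²−L²−A²−y'²−z²)/(2L)=-0.2936
  γ=atan2(-0.3829,0.1262)=-1.2524;  ψ=arccos(-0.7282)=2.3865;  θ1=γ+ψ≈1.1341
φ2=120.0° → target in arm frame (-0.0662, 0.1147)
  e−x'=0.1262;  (l²−L²−(e−x')²−y'²−z²)/2L = -0.2936
  θ2 = atan2(B,A) + arccos(C/0.4032) = 1.1342
φ3=240.0° → target in arm frame (0.1324, 0.0000)
  A cos θ + B sin θ = C:  -0.0724·cos θ + -0.3829·sin θ = -0.2274
  γ=atan2(-0.3829,-0.0724)=-1.7578;  ψ=arccos(-0.5835)=2.1938;  θ3=γ+ψ≈0.4361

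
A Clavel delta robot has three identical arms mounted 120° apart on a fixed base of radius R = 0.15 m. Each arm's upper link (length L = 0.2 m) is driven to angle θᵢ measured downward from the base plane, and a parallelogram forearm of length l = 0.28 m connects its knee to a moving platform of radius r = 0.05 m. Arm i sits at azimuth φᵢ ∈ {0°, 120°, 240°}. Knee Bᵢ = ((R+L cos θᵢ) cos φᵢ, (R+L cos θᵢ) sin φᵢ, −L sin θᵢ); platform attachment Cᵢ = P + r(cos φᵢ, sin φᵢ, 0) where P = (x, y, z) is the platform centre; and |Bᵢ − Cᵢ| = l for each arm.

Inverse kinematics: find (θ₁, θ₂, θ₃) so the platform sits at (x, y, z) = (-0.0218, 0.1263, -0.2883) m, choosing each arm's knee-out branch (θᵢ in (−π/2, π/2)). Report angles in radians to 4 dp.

arm 1 (φ=0.0°): x'=-0.0218, y'=0.1263
  e−x'=0.1218;  (l²−L²−(e−x')²−y'²−z²)/2L = -0.1888
  γ=atan2(-0.2883,0.1218)=-1.1711;  ψ=arccos(-0.6031)=2.2182;  θ1=γ+ψ≈1.0471
rotate P by −φ2: (0.1203, -0.0443, -0.2883)
  A cos θ + B sin θ = C:  -0.0203·cos θ + -0.2883·sin θ = -0.1177
  θ2 = atan2(B,A) + arccos(C/0.2890) = 0.3493
arm 3 (φ=240.0°): x'=-0.0985, y'=-0.0820
  A cos θ + B sin θ = C:  0.1985·cos θ + -0.2883·sin θ = -0.2271
  θ3 = atan2(B,A) + arccos(C/0.3500) = 1.3090

θ₁ = 1.0471, θ₂ = 0.3493, θ₃ = 1.3090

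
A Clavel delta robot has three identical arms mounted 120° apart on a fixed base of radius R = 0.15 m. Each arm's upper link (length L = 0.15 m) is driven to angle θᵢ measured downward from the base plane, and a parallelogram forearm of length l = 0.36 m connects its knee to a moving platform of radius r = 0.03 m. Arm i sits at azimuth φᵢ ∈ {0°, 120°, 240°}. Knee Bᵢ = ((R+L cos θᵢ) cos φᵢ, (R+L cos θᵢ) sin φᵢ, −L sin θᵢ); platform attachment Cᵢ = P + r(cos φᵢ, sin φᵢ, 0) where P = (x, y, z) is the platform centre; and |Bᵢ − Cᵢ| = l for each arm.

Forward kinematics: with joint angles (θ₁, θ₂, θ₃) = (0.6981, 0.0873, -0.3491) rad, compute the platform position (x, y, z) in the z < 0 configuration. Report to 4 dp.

S1 = (0.2349·cos0.0°, 0.2349·sin0.0°, -0.0964) = (0.2349, 0.0000, -0.0964)
φ2=120.0°: virtual centre (-0.1347, 0.2333, -0.0131), radius l
arm 3 at φ=240.0°: ρ3 = 0.2610;  S3 = (-0.1305, -0.2260, 0.0513)
|S₂|²−|S₁|² = 0.0083;  |S₃|²−|S₁|² = 0.0063
linear system: -0.7392x+0.4667y = 0.0083−0.1667z; -0.7308x+-0.4520y = 0.0063−0.2954z
Cramer: x(z) = -0.0099+0.3158z;  y(z) = 0.0021+0.1431z
into |P−S₁|² = l²: 1.1202z² + 0.0388z + -0.0604 = 0;  Δ = 0.2721;  z = -0.2502 or 0.2155 → z<0 root = -0.2502
x = -0.0889, y = -0.0337

(-0.0889, -0.0337, -0.2502)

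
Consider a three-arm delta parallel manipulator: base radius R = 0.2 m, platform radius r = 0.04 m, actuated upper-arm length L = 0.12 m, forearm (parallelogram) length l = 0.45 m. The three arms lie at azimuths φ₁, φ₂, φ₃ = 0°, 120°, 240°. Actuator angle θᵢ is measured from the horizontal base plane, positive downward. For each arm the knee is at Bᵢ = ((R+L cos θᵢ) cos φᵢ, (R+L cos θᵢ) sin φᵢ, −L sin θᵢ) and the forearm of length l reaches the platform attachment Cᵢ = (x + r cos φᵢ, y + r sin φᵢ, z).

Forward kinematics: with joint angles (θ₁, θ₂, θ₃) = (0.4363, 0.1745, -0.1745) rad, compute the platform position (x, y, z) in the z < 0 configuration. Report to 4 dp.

(-0.0494, -0.0318, -0.3674)

centre 1 = (0.2688·cos0.0°, 0.2688·sin0.0°, -0.0507) = (0.2688, 0.0000, -0.0507)
centre 2 = (0.2782·cos120.0°, 0.2782·sin120.0°, -0.0208) = (-0.1391, 0.2409, -0.0208)
centre 3 = (0.2782·cos240.0°, 0.2782·sin240.0°, 0.0208) = (-0.1391, -0.2409, 0.0208)
subtract pairs → two planes through P
[-0.8157 0.4818 0.0598]·P = 0.0030;  [-0.8157 -0.4818 0.1431]·P = 0.0030
Cramer: x(z) = -0.0037+0.1243z;  y(z) = 0.0000+0.0865z
sphere 1 gives Az²+Bz+C=0 with A=1.0229, B=0.0337, C=-0.1257;  B²−4AC=0.5155;  roots -0.3674, 0.3345;  negative root z = -0.3674
x = -0.0494, y = -0.0318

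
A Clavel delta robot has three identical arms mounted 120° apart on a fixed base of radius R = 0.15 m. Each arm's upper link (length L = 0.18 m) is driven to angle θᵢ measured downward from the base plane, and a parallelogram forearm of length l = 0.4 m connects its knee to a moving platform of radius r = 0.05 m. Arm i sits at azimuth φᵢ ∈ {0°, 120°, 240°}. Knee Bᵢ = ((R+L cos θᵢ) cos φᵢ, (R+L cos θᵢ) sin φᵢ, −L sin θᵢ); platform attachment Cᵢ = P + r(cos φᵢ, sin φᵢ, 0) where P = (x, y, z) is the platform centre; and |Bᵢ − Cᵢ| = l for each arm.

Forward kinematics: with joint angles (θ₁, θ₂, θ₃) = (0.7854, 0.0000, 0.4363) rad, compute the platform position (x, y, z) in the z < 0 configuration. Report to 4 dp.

(-0.0978, 0.0589, -0.3529)

arm 1 at φ=0.0°: ρ1 = 0.2273;  centre 1 = (0.2273, 0.0000, -0.1273)
φ2=120.0°: virtual centre (-0.1400, 0.2425, 0.0000), radius l
φ3=240.0°: virtual centre (-0.1316, -0.2279, -0.0761), radius l
|centre ₂|²−|centre ₁|² = 0.0105;  |centre ₃|²−|centre ₁|² = 0.0072
[-0.7346 0.4850 0.2546]·P = 0.0105;  [-0.7177 -0.4558 0.1024]·P = 0.0072
det = 0.6829;  x = -0.0121+0.2427z,  y = 0.0034+-0.1574z
quadratic in z: (1.0836)z²+(0.1373)z+(-0.0865)=0, √Δ=0.6274 → z ∈ {-0.3529, 0.2261}; z = -0.3529 (taking z<0)
x = -0.0978, y = 0.0589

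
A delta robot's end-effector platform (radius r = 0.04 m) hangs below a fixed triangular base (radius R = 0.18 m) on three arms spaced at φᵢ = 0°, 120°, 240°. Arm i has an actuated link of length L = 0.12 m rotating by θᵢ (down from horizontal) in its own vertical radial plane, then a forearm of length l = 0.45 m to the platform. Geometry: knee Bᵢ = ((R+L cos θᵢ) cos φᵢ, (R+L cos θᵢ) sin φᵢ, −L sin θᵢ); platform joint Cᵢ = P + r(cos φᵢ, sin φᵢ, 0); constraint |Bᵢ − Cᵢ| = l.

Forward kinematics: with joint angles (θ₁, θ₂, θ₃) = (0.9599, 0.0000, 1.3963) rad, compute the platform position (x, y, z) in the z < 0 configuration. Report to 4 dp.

S1 = (0.2088·cos0.0°, 0.2088·sin0.0°, -0.0983) = (0.2088, 0.0000, -0.0983)
S2 = (0.2600·cos120.0°, 0.2600·sin120.0°, 0.0000) = (-0.1300, 0.2252, 0.0000)
S3 = (0.1608·cos240.0°, 0.1608·sin240.0°, -0.1182) = (-0.0804, -0.1393, -0.1182)
|S₂|²−|S₁|² = 0.0143;  |S₃|²−|S₁|² = -0.0134
linear system: -0.6777x+0.4503y = 0.0143−0.1966z; -0.5785x+-0.2786y = -0.0134−-0.0398z
Cramer: x(z) = 0.0046+0.0820z;  y(z) = 0.0387-0.3131z
into |P−S₁|² = l²: 1.1048z² + 0.1388z + -0.1496 = 0;  Δ = 0.6805;  z = -0.4362 or 0.3105 → z<0 root = -0.4362
x = -0.0312, y = 0.1753

(-0.0312, 0.1753, -0.4362)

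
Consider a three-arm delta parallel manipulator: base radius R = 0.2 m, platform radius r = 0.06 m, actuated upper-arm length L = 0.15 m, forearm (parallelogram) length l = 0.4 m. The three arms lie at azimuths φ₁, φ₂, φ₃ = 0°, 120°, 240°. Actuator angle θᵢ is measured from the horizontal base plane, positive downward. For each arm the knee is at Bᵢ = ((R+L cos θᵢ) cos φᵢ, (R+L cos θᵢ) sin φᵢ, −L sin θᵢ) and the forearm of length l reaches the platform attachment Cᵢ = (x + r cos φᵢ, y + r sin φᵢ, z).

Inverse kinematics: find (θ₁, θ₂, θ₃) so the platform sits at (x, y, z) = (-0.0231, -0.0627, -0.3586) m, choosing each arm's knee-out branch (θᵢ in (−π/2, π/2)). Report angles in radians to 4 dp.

θ₁ = 0.6109, θ₂ = 0.6979, θ₃ = 0.1740

φ1=0.0° → target in arm frame (-0.0231, -0.0627)
  A cos θ + B sin θ = C:  0.1631·cos θ + -0.3586·sin θ = -0.0721
  θ1 = atan2(B,A) + arccos(C/0.3939) = 0.6109
φ2=120.0° → target in arm frame (-0.0427, 0.0514)
  A=0.1827, B=-0.3586, C=(l²−L²−A²−y'²−z²)/(2L)=-0.0904
  θ2 = atan2(B,A) + arccos(C/0.4025) = 0.6979
φ3=240.0° → target in arm frame (0.0658, 0.0113)
  e−x'=0.0742;  (l²−L²−(e−x')²−y'²−z²)/2L = 0.0109
  γ=atan2(-0.3586,0.0742)=-1.3669;  ψ=arccos(0.0298)=1.5409;  θ3=γ+ψ≈0.1740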